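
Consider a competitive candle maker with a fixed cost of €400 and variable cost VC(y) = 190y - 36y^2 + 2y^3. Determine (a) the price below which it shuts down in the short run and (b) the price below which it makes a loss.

Shutdown price = €28; break-even price = €70

AVC = 190 - 36y + 2y^2; minimized at y = 9, giving min AVC = €28. That is the shutdown price.
ATC = 400/y + 190 - 36y + 2y^2. Setting dATC/dy = −400/y^2 − 36 + 4y = 0 gives y = 10 (since 4·10^3 − 36·10^2 = 400).
min ATC = 400/10 + 190 − 36·10 + 2·10^2 = €70. That is the break-even price.
Between these two prices the firm operates at a loss; above €70 it earns a profit.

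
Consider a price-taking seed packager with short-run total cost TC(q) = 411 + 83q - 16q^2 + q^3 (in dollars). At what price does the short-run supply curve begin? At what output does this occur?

The shutdown price is the minimum of AVC. VC = 83q - 16q^2 + q^3, so AVC = 83 - 16q + q^2.
dAVC/dq = -16 + 2q = 0 gives q = 8. min AVC = 83 - 16·8 + 8^2 = 19.
For P < $19 the firm produces nothing.

$19 per unit, at q = 8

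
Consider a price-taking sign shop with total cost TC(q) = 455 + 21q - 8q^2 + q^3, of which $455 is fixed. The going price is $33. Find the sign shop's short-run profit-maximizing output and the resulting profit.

Profit = -$311 at q = 6

AVC = 21 - 8q + q^2; min AVC = $5 at q = 4. Since P = $33 ≥ min AVC, the firm produces.
MC = 21 - 16q + 3q^2. Setting P = MC and taking the root on the rising branch gives q* = 6.
TR = 33·6 = 198. TC = 455 + 54 = 509. Profit = 198 − 509 = -$311.
Shutting down would mean losing the fixed cost of $455, so operating at a loss of $311 is better by $144.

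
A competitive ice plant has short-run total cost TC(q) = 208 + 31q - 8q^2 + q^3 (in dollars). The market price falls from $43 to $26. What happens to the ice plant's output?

MC = 31 - 16q + 3q^2; the shutdown threshold is min AVC = $15 (at q = 4).
At P = $43 ≥ min AVC, set P = MC on the rising branch: q = 6.
At P = $26 ≥ min AVC, set P = MC: q = 5. The firm stays open but cuts output.

Output falls from 6 to 5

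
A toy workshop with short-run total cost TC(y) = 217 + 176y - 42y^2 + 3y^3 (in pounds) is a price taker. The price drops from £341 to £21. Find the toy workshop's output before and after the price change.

MC = 176 - 84y + 9y^2; the shutdown threshold is min AVC = £29 (at y = 7).
With P = £341 above the shutdown price, P = MC gives y = 11.
At P = £21 < min AVC = £29, price no longer covers variable cost at any output, so the firm shuts down: y = 0.

Output falls from 11 to 0 (the firm shuts down)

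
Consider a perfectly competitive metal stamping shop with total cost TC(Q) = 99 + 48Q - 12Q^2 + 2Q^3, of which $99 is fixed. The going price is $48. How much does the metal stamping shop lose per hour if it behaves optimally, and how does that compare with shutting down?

AVC = 48 - 12Q + 2Q^2; min AVC = $30 at Q = 3. Since P = $48 ≥ min AVC, the firm produces.
MC = 48 - 24Q + 6Q^2. Setting P = MC and taking the root on the rising branch gives Q* = 4.
TR = 48·4 = 192. TC = 99 + 128 = 227. Profit = 192 − 227 = -$35.
Shutting down would mean losing the fixed cost of $99, so operating at a loss of $35 is better by $64.

Profit = -$35 at Q = 4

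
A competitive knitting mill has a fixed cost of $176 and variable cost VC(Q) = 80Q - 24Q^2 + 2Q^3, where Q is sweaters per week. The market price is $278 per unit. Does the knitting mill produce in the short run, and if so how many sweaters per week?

From TC, MC = TC'(Q) = 80 - 48Q + 6Q^2 and AVC = VC/Q = 80 - 24Q + 2Q^2.
AVC is minimized where dAVC/dQ = -24 + 4Q = 0, at Q = 6; min AVC = 80 - 24·6 + 2·6^2 = $8.
P = $278 exceeds min AVC = $8, so the firm stays open.
P = MC gives -198 - 48Q + 6Q^2 = 0, with roots -3 and 11. Take the larger (rising MC): Q* = 11.
Check: AVC at Q = 11 is $58 ≤ P, so revenue covers variable cost.
Profit = P·Q − TC = 278·11 − 814 = $2244.

Produce at Q = 11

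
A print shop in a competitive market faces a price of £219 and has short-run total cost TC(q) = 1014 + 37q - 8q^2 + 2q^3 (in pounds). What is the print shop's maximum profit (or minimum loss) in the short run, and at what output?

AVC = 37 - 8q + 2q^2; min AVC = £29 at q = 2. Since P = £219 ≥ min AVC, the firm produces.
MC = 37 - 16q + 6q^2. Setting P = MC and taking the root on the rising branch gives q* = 7.
TR = 219·7 = 1533. TC = 1014 + 553 = 1567. Profit = 1533 − 1567 = -£34.
Shutting down would mean losing the fixed cost of £1014, so operating at a loss of £34 is better by £980.

Profit = -£34 at q = 7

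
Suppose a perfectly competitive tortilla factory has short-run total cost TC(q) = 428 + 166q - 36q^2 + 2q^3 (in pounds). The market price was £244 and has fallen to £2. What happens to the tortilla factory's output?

Output falls from 13 to 0 (the firm shuts down)

AVC = 166 - 36q + 2q^2, minimized at q = 9 where min AVC = £4. MC = 166 - 72q + 6q^2.
At P = £244 ≥ min AVC, set P = MC on the rising branch: q = 13.
At P = £2 < min AVC = £4, price no longer covers variable cost at any output, so the firm shuts down: q = 0.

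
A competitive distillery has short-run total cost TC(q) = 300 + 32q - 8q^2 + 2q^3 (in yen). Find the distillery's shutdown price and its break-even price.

AVC = 32 - 8q + 2q^2; minimized at q = 2, giving min AVC = ¥24. That is the shutdown price.
ATC = 300/q + 32 - 8q + 2q^2. Setting dATC/dq = −300/q^2 − 8 + 4q = 0 gives q = 5 (since 4·5^3 − 8·5^2 = 300).
min ATC = 300/5 + 32 − 8·5 + 2·5^2 = ¥102. That is the break-even price.
For ¥24 ≤ P < ¥102 the firm produces at a loss; below ¥24 it shuts down.

Shutdown price = ¥24; break-even price = ¥102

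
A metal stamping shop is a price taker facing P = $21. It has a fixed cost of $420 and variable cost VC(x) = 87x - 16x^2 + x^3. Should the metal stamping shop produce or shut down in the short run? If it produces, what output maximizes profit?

Shut down

Strip out fixed cost: VC = 87x - 16x^2 + x^3. Then AVC = 87 - 16x + x^2 and MC = 87 - 32x + 3x^2.
AVC hits its minimum where MC = AVC, at x = 8, giving min AVC = 87 - 16·8 + 8^2 = $23.
Since P = $21 < min AVC = $23, price fails to cover variable cost at any output.
Shutting down limits the loss to fixed cost, $420.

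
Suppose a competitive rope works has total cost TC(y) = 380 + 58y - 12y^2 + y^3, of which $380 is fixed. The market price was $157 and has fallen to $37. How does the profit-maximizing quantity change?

AVC = 58 - 12y + y^2, minimized at y = 6 where min AVC = $22. MC = 58 - 24y + 3y^2.
With P = $157 above the shutdown price, P = MC gives y = 11.
At P = $37 ≥ min AVC, set P = MC: y = 7. The firm stays open but cuts output.

Output falls from 11 to 7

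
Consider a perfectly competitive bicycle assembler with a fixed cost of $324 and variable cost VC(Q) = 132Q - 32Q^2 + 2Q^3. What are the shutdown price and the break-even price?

Shutdown price = $4; break-even price = $42

AVC = 132 - 32Q + 2Q^2; minimized at Q = 8, giving min AVC = $4. That is the shutdown price.
ATC = 324/Q + 132 - 32Q + 2Q^2. Setting dATC/dQ = −324/Q^2 − 32 + 4Q = 0 gives Q = 9 (since 4·9^3 − 32·9^2 = 324).
min ATC = 324/9 + 132 − 32·9 + 2·9^2 = $42. That is the break-even price.
For $4 ≤ P < $42 the firm produces at a loss; below $4 it shuts down.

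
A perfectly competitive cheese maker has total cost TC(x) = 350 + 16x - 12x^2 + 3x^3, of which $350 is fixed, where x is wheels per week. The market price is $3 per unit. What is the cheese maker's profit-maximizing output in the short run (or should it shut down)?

Variable cost is VC = 16x - 12x^2 + 3x^3, so AVC = VC/x = 16 - 12x + 3x^2 and MC = dTC/dx = 16 - 24x + 9x^2.
AVC hits its minimum where MC = AVC, at x = 2, giving min AVC = 16 - 12·2 + 3·2^2 = $4.
Since P = $3 < min AVC = $4, price fails to cover variable cost at any output.
Shutting down limits the loss to fixed cost, $350.

Shut down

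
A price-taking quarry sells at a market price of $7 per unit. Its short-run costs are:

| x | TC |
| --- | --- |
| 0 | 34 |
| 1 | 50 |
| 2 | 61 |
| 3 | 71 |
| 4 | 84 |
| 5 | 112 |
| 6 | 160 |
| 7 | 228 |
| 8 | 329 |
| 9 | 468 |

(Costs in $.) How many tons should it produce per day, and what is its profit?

x = 0 (shut down); profit = -$34

Profit at each row (π = 7x − TC): x=0: -34; x=1: -43; x=2: -47; x=3: -50; x=4: -56; x=5: -77; x=6: -118; x=7: -179; x=8: -273; x=9: -405.
Profit is highest at x = 0. Equivalently, the lowest AVC in the table is 37/3 ≈ $12.33 at x = 3, and P = $7 falls below it — price never covers variable cost, so the firm shuts down and loses only its fixed cost.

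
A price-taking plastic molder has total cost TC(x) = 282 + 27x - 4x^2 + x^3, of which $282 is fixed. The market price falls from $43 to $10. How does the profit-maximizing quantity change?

AVC = 27 - 4x + x^2, minimized at x = 2 where min AVC = $23. MC = 27 - 8x + 3x^2.
With P = $43 above the shutdown price, P = MC gives x = 4.
At P = $10 < min AVC = $23, price no longer covers variable cost at any output, so the firm shuts down: x = 0.

Output falls from 4 to 0 (the firm shuts down)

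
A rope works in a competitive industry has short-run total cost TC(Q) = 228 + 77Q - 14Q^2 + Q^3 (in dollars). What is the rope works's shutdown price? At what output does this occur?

The firm shuts down when price falls below the minimum of average variable cost. AVC = VC/Q = 77 - 14Q + Q^2.
At the minimum of AVC, MC = AVC. MC = 77 - 28Q + 3Q^2; setting MC = AVC gives 2Q^2 - 14Q = 0, so Q = 7. min AVC = 28.
So the shutdown price is $28.

$28 per unit, at Q = 7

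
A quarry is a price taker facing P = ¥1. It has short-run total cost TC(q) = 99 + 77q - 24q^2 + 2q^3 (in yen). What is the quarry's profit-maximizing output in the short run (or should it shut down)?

Shut down

Variable cost is VC = 77q - 24q^2 + 2q^3, so AVC = VC/q = 77 - 24q + 2q^2 and MC = dTC/dq = 77 - 48q + 6q^2.
The AVC parabola has its vertex at q = 24/4 = 6, where AVC = 77 - 24·6 + 2·6^2 = ¥5.
P = ¥1 lies below min AVC = ¥5; no output level covers variable cost.
The firm minimizes its loss by shutting down and losing only its fixed cost of ¥99.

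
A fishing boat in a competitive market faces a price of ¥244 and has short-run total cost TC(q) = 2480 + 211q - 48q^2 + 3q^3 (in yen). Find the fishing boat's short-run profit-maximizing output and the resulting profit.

Profit = -¥302 at q = 11

AVC = 211 - 48q + 3q^2 has its minimum ¥19 at q = 8; price ¥244 clears that bar, so the firm operates.
MC = 211 - 96q + 9q^2. Setting P = MC and taking the root on the rising branch gives q* = 11.
TR = 244·11 = 2684. TC = 2480 + 506 = 2986. Profit = 2684 − 2986 = -¥302.
That loss of ¥302 beats the ¥2480 the firm would lose by shutting down; producing recovers ¥2178 of fixed cost.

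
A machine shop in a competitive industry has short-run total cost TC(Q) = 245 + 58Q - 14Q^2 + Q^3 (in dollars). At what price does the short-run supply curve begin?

$9 per unit

Short-run supply begins at min AVC. From VC = 58Q - 14Q^2 + Q^3, AVC = 58 - 14Q + Q^2.
At the minimum of AVC, MC = AVC. MC = 58 - 28Q + 3Q^2; setting MC = AVC gives 2Q^2 - 14Q = 0, so Q = 7. min AVC = 9.
The firm shuts down for any P below $9.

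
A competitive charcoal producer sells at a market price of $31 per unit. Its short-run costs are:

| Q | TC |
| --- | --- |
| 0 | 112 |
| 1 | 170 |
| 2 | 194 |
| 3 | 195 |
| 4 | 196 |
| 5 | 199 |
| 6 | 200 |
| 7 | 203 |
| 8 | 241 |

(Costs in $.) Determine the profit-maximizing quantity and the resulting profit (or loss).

Q = 7; profit = $14

Profit at each row (π = 31Q − TC): Q=0: -112; Q=1: -139; Q=2: -132; Q=3: -102; Q=4: -72; Q=5: -44; Q=6: -14; Q=7: 14; Q=8: 7.
Profit is maximized at Q = 7. AVC there is 91/7 = $13 ≤ P, so producing beats shutting down (which would give -$112).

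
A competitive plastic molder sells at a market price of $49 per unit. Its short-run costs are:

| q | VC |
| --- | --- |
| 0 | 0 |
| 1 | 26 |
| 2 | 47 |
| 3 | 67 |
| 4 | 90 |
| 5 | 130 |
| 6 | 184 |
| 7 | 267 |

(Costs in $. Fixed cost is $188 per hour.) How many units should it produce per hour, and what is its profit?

q = 5; profit = -$73

Compute π = P·q − TC at each output: q=0: -188; q=1: -165; q=2: -137; q=3: -108; q=4: -82; q=5: -73; q=6: -78; q=7: -112.
Profit is maximized at q = 5. AVC there is 130/5 = $26 ≤ P, so producing beats shutting down (which would give -$188).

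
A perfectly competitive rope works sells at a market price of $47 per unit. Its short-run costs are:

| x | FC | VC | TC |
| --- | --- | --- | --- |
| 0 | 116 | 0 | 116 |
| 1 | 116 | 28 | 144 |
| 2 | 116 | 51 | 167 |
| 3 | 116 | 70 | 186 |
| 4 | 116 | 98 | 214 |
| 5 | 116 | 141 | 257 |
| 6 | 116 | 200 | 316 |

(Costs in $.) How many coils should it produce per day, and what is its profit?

Profit at each row (π = 47x − TC): x=0: -116; x=1: -97; x=2: -73; x=3: -45; x=4: -26; x=5: -22; x=6: -34.
Profit is maximized at x = 5. AVC there is 141/5 = $28.20 ≤ P, so producing beats shutting down (which would give -$116).

x = 5; profit = -$22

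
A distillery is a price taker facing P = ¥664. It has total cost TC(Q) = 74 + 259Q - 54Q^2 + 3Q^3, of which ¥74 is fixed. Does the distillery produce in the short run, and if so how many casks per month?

Produce at Q = 15

Strip out fixed cost: VC = 259Q - 54Q^2 + 3Q^3. Then AVC = 259 - 54Q + 3Q^2 and MC = 259 - 108Q + 9Q^2.
AVC hits its minimum where MC = AVC, at Q = 9, giving min AVC = 259 - 54·9 + 3·9^2 = ¥16.
Since P = ¥664 ≥ min AVC = ¥16, price covers variable cost and the firm should produce.
Set P = MC: 664 = 259 - 108Q + 9Q^2 → -405 - 108Q + 9Q^2 = 0. The roots are Q = -3 and Q = 15; the profit-maximizing output is on the rising part of MC, so Q* = 15.
Check: AVC at Q = 15 is ¥124 ≤ P, so revenue covers variable cost.
Profit = P·Q − TC = 664·15 − 1934 = ¥8026.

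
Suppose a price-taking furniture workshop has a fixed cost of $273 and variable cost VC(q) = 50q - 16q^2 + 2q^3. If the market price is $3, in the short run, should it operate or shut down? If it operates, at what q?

Strip out fixed cost: VC = 50q - 16q^2 + 2q^3. Then AVC = 50 - 16q + 2q^2 and MC = 50 - 32q + 6q^2.
AVC hits its minimum where MC = AVC, at q = 4, giving min AVC = 50 - 16·4 + 2·4^2 = $18.
Since P = $3 < min AVC = $18, price fails to cover variable cost at any output.
The firm minimizes its loss by shutting down and losing only its fixed cost of $273.

Shut down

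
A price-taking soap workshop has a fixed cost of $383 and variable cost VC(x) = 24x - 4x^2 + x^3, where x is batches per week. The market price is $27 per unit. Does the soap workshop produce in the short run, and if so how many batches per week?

Variable cost is VC = 24x - 4x^2 + x^3, so AVC = VC/x = 24 - 4x + x^2 and MC = dTC/dx = 24 - 8x + 3x^2.
AVC is minimized where dAVC/dx = -4 + 2x = 0, at x = 2; min AVC = 24 - 4·2 + 2^2 = $20.
Since P = $27 ≥ min AVC = $20, price covers variable cost and the firm should produce.
Set P = MC: 27 = 24 - 8x + 3x^2 → -3 - 8x + 3x^2 = 0. The roots are x = -1/3 and x = 3; the profit-maximizing output is on the rising part of MC, so x* = 3.
Check: AVC at x = 3 is $21 ≤ P, so revenue covers variable cost.
Profit = P·x − TC = 27·3 − 446 = -$365, a loss, but smaller than the $383 fixed cost the firm would lose by shutting down.

Produce at x = 3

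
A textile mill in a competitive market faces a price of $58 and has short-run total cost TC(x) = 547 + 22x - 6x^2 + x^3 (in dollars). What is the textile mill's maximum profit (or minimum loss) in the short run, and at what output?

Profit = -$331 at x = 6

AVC = 22 - 6x + x^2 has its minimum $13 at x = 3; price $58 clears that bar, so the firm operates.
With MC = 22 - 12x + 3x^2, P = MC on the upward-sloping part at x* = 6.
TR = 58·6 = 348. TC = 547 + 132 = 679. Profit = 348 − 679 = -$331.
That loss of $331 beats the $547 the firm would lose by shutting down; producing recovers $216 of fixed cost.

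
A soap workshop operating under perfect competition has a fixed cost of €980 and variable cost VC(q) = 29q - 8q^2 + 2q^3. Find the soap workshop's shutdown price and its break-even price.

Shutdown price = €21; break-even price = €211

AVC = 29 - 8q + 2q^2; minimized at q = 2, giving min AVC = €21. That is the shutdown price.
ATC = 980/q + 29 - 8q + 2q^2. Setting dATC/dq = −980/q^2 − 8 + 4q = 0 gives q = 7 (since 4·7^3 − 8·7^2 = 980).
min ATC = 980/7 + 29 − 8·7 + 2·7^2 = €211. That is the break-even price.
For €21 ≤ P < €211 the firm produces at a loss; below €21 it shuts down.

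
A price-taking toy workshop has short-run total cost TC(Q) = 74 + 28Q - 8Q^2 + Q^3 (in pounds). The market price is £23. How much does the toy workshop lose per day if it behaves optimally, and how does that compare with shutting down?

AVC = 28 - 8Q + Q^2 has its minimum £12 at Q = 4; price £23 clears that bar, so the firm operates.
With MC = 28 - 16Q + 3Q^2, P = MC on the upward-sloping part at Q* = 5.
TR = 23·5 = 115. TC = 74 + 65 = 139. Profit = 115 − 139 = -£24.
By producing, the firm covers all variable cost plus £50 of fixed cost; shutting down would lose the full £74.

Profit = -£24 at Q = 5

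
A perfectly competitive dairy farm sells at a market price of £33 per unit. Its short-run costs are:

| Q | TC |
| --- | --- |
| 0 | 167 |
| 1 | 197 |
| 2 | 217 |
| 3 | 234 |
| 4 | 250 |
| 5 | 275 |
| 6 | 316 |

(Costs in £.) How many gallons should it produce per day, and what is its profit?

Profit at each row (π = 33Q − TC): Q=0: -167; Q=1: -164; Q=2: -151; Q=3: -135; Q=4: -118; Q=5: -110; Q=6: -118.
Profit is maximized at Q = 5. AVC there is 108/5 = £21.60 ≤ P, so producing beats shutting down (which would give -£167).

Q = 5; profit = -£110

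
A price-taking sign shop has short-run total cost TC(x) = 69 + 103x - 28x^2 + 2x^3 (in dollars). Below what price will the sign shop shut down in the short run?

$5 per unit

The shutdown price is the minimum of AVC. VC = 103x - 28x^2 + 2x^3, so AVC = 103 - 28x + 2x^2.
dAVC/dx = -28 + 4x = 0 gives x = 7. min AVC = 103 - 28·7 + 2·7^2 = 5.
So the shutdown price is $5.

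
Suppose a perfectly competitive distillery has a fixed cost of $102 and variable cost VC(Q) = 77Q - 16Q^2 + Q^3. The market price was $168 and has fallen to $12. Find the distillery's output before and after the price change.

Output falls from 13 to 0 (the firm shuts down)

AVC = 77 - 16Q + Q^2, minimized at Q = 8 where min AVC = $13. MC = 77 - 32Q + 3Q^2.
With P = $168 above the shutdown price, P = MC gives Q = 13.
At P = $12 < min AVC = $13, price no longer covers variable cost at any output, so the firm shuts down: Q = 0.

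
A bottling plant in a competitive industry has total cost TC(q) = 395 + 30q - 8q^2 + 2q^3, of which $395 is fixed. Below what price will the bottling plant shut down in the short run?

Short-run supply begins at min AVC. From VC = 30q - 8q^2 + 2q^3, AVC = 30 - 8q + 2q^2.
At the minimum of AVC, MC = AVC. MC = 30 - 16q + 6q^2; setting MC = AVC gives 4q^2 - 8q = 0, so q = 2. min AVC = 22.
For P < $22 the firm produces nothing.

$22 per unit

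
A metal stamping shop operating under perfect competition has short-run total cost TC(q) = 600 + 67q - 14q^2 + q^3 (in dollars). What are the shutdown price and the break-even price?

Shutdown price = $18; break-even price = $87

Shutdown price = min AVC. AVC = 67 - 14q + q^2, with vertex at q = 7 and minimum $18.
ATC = 600/q + 67 - 14q + q^2. Setting dATC/dq = −600/q^2 − 14 + 2q = 0 gives q = 10 (since 2·10^3 − 14·10^2 = 600).
min ATC = 600/10 + 67 − 14·10 + 10^2 = $87. That is the break-even price.
Between these two prices the firm operates at a loss; above $87 it earns a profit.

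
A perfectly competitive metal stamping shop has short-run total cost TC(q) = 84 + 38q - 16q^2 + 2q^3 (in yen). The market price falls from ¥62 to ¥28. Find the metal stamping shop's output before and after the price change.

Output falls from 6 to 5

AVC = 38 - 16q + 2q^2, minimized at q = 4 where min AVC = ¥6. MC = 38 - 32q + 6q^2.
At P = ¥62 ≥ min AVC, set P = MC on the rising branch: q = 6.
At P = ¥28 ≥ min AVC, set P = MC: q = 5. The firm stays open but cuts output.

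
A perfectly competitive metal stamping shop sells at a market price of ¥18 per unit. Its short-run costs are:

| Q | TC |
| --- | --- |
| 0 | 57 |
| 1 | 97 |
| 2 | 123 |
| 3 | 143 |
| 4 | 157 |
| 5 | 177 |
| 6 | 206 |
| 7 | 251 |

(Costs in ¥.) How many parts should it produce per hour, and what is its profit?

Q = 0 (shut down); profit = -¥57

Profit at each row (π = 18Q − TC): Q=0: -57; Q=1: -79; Q=2: -87; Q=3: -89; Q=4: -85; Q=5: -87; Q=6: -98; Q=7: -125.
Profit is highest at Q = 0. Equivalently, the lowest AVC in the table is 120/5 ≈ ¥24 at Q = 5, and P = ¥18 falls below it — price never covers variable cost, so the firm shuts down and loses only its fixed cost.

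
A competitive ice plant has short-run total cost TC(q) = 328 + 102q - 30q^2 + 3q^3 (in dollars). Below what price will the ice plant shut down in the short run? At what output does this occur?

$27 per unit, at q = 5

The shutdown price is the minimum of AVC. VC = 102q - 30q^2 + 3q^3, so AVC = 102 - 30q + 3q^2.
At the minimum of AVC, MC = AVC. MC = 102 - 60q + 9q^2; setting MC = AVC gives 6q^2 - 30q = 0, so q = 5. min AVC = 27.
So the shutdown price is $27.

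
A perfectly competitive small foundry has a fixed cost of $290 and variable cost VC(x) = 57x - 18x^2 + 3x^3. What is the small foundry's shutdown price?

$30 per unit

Short-run supply begins at min AVC. From VC = 57x - 18x^2 + 3x^3, AVC = 57 - 18x + 3x^2.
dAVC/dx = -18 + 6x = 0 gives x = 3. min AVC = 57 - 18·3 + 3·3^2 = 30.
The firm shuts down for any P below $30.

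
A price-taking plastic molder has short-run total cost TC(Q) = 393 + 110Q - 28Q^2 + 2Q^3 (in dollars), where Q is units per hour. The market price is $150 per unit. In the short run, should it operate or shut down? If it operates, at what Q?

From TC, MC = TC'(Q) = 110 - 56Q + 6Q^2 and AVC = VC/Q = 110 - 28Q + 2Q^2.
AVC hits its minimum where MC = AVC, at Q = 7, giving min AVC = 110 - 28·7 + 2·7^2 = $12.
Because $150 ≥ $12, revenue can cover variable cost; the firm operates.
Solving P = MC: -40 - 56Q + 6Q^2 = 0 ⇒ Q = -2/3 or 10. On the upward-sloping branch, Q* = 10.
Check: AVC at Q = 10 is $30 ≤ P, so revenue covers variable cost.
Profit = P·Q − TC = 150·10 − 693 = $807.

Produce at Q = 10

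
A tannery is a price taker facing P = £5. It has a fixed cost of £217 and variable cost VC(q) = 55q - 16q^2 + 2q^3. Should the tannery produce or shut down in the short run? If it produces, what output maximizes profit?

Variable cost is VC = 55q - 16q^2 + 2q^3, so AVC = VC/q = 55 - 16q + 2q^2 and MC = dTC/dq = 55 - 32q + 6q^2.
The AVC parabola has its vertex at q = 16/4 = 4, where AVC = 55 - 16·4 + 2·4^2 = £23.
Since P = £5 < min AVC = £23, price fails to cover variable cost at any output.
Best response: produce nothing and absorb the £217 fixed cost.

Shut down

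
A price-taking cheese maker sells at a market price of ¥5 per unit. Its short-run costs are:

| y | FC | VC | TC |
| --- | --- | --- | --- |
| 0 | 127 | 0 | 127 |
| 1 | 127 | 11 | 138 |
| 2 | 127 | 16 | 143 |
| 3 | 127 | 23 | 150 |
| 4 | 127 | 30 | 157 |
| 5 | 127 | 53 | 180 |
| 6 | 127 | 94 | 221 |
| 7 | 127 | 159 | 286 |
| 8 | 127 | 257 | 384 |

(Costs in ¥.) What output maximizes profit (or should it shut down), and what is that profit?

y = 0 (shut down); profit = -¥127

Tabulate TR − TC: y=0: -127; y=1: -133; y=2: -133; y=3: -135; y=4: -137; y=5: -155; y=6: -191; y=7: -251; y=8: -344.
Profit is highest at y = 0. Equivalently, the lowest AVC in the table is 30/4 ≈ ¥7.50 at y = 4, and P = ¥5 falls below it — price never covers variable cost, so the firm shuts down and loses only its fixed cost.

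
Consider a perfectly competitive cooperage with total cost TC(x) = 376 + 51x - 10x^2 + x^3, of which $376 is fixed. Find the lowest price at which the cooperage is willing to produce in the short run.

$26 per unit

The shutdown price is the minimum of AVC. VC = 51x - 10x^2 + x^3, so AVC = 51 - 10x + x^2.
dAVC/dx = -10 + 2x = 0 gives x = 5. min AVC = 51 - 10·5 + 5^2 = 26.
For P < $26 the firm produces nothing.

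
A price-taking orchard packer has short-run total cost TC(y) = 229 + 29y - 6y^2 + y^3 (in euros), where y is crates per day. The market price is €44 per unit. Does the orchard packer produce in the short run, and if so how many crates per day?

Produce at y = 5

From TC, MC = TC'(y) = 29 - 12y + 3y^2 and AVC = VC/y = 29 - 6y + y^2.
AVC is minimized where dAVC/dy = -6 + 2y = 0, at y = 3; min AVC = 29 - 6·3 + 3^2 = €20.
Because €44 ≥ €20, revenue can cover variable cost; the firm operates.
Set P = MC: 44 = 29 - 12y + 3y^2 → -15 - 12y + 3y^2 = 0. The roots are y = -1 and y = 5; the profit-maximizing output is on the rising part of MC, so y* = 5.
Check: AVC at y = 5 is €24 ≤ P, so revenue covers variable cost.
Profit = P·y − TC = 44·5 − 349 = -€129, a loss, but smaller than the €229 fixed cost the firm would lose by shutting down.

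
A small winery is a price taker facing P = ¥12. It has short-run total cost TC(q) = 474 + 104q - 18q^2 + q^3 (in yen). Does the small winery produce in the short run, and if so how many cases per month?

Shut down

From TC, MC = TC'(q) = 104 - 36q + 3q^2 and AVC = VC/q = 104 - 18q + q^2.
The AVC parabola has its vertex at q = 18/2 = 9, where AVC = 104 - 18·9 + 9^2 = ¥23.
P = ¥12 lies below min AVC = ¥23; no output level covers variable cost.
Shutting down limits the loss to fixed cost, ¥474.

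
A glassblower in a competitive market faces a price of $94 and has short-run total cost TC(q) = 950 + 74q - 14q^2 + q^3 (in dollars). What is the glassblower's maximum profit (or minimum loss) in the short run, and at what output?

AVC = 74 - 14q + q^2; min AVC = $25 at q = 7. Since P = $94 ≥ min AVC, the firm produces.
MC = 74 - 28q + 3q^2. Setting P = MC and taking the root on the rising branch gives q* = 10.
TR = 94·10 = 940. TC = 950 + 340 = 1290. Profit = 940 − 1290 = -$350.
By producing, the firm covers all variable cost plus $600 of fixed cost; shutting down would lose the full $950.

Profit = -$350 at q = 10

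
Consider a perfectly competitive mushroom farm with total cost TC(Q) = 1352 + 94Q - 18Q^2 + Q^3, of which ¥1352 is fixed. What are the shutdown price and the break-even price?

Shutdown price = min AVC. AVC = 94 - 18Q + Q^2, with vertex at Q = 9 and minimum ¥13.
ATC = 1352/Q + 94 - 18Q + Q^2. Setting dATC/dQ = −1352/Q^2 − 18 + 2Q = 0 gives Q = 13 (since 2·13^3 − 18·13^2 = 1352).
min ATC = 1352/13 + 94 − 18·13 + 13^2 = ¥133. That is the break-even price.
For ¥13 ≤ P < ¥133 the firm produces at a loss; below ¥13 it shuts down.

Shutdown price = ¥13; break-even price = ¥133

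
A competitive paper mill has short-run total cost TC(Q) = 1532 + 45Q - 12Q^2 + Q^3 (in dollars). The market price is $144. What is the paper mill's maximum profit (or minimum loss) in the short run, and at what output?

AVC = 45 - 12Q + Q^2 has its minimum $9 at Q = 6; price $144 clears that bar, so the firm operates.
MC = 45 - 24Q + 3Q^2. Setting P = MC and taking the root on the rising branch gives Q* = 11.
TR = 144·11 = 1584. TC = 1532 + 374 = 1906. Profit = 1584 − 1906 = -$322.
Shutting down would mean losing the fixed cost of $1532, so operating at a loss of $322 is better by $1210.

Profit = -$322 at Q = 11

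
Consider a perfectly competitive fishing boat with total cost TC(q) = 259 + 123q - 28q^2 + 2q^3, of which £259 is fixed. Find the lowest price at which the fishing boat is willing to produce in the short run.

Short-run supply begins at min AVC. From VC = 123q - 28q^2 + 2q^3, AVC = 123 - 28q + 2q^2.
At the minimum of AVC, MC = AVC. MC = 123 - 56q + 6q^2; setting MC = AVC gives 4q^2 - 28q = 0, so q = 7. min AVC = 25.
So the shutdown price is £25.

£25 per unit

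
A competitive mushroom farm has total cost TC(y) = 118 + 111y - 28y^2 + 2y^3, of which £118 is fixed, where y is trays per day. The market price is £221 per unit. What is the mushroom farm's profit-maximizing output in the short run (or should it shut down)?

Produce at y = 11

Variable cost is VC = 111y - 28y^2 + 2y^3, so AVC = VC/y = 111 - 28y + 2y^2 and MC = dTC/dy = 111 - 56y + 6y^2.
AVC hits its minimum where MC = AVC, at y = 7, giving min AVC = 111 - 28·7 + 2·7^2 = £13.
P = £221 exceeds min AVC = £13, so the firm stays open.
P = MC gives -110 - 56y + 6y^2 = 0, with roots -5/3 and 11. Take the larger (rising MC): y* = 11.
Check: AVC at y = 11 is £45 ≤ P, so revenue covers variable cost.
Profit = P·y − TC = 221·11 − 613 = £1818.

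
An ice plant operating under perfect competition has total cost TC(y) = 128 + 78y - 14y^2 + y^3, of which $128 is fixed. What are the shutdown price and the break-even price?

AVC = 78 - 14y + y^2; minimized at y = 7, giving min AVC = $29. That is the shutdown price.
ATC = 128/y + 78 - 14y + y^2. Setting dATC/dy = −128/y^2 − 14 + 2y = 0 gives y = 8 (since 2·8^3 − 14·8^2 = 128).
min ATC = 128/8 + 78 − 14·8 + 8^2 = $46. That is the break-even price.
Between these two prices the firm operates at a loss; above $46 it earns a profit.

Shutdown price = $29; break-even price = $46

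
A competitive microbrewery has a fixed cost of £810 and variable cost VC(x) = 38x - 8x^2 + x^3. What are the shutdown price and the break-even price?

AVC = 38 - 8x + x^2; minimized at x = 4, giving min AVC = £22. That is the shutdown price.
ATC = 810/x + 38 - 8x + x^2. Setting dATC/dx = −810/x^2 − 8 + 2x = 0 gives x = 9 (since 2·9^3 − 8·9^2 = 810).
min ATC = 810/9 + 38 − 8·9 + 9^2 = £137. That is the break-even price.
Between these two prices the firm operates at a loss; above £137 it earns a profit.

Shutdown price = £22; break-even price = £137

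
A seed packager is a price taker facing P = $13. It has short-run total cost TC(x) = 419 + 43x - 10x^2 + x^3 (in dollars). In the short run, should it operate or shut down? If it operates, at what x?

Strip out fixed cost: VC = 43x - 10x^2 + x^3. Then AVC = 43 - 10x + x^2 and MC = 43 - 20x + 3x^2.
AVC hits its minimum where MC = AVC, at x = 5, giving min AVC = 43 - 10·5 + 5^2 = $18.
P = $13 lies below min AVC = $18; no output level covers variable cost.
The firm minimizes its loss by shutting down and losing only its fixed cost of $419.

Shut down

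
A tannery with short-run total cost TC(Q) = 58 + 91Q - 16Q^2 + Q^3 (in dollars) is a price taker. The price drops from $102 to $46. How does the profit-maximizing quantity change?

Output falls from 11 to 9

MC = 91 - 32Q + 3Q^2; the shutdown threshold is min AVC = $27 (at Q = 8).
At P = $102 ≥ min AVC, set P = MC on the rising branch: Q = 11.
At P = $46 ≥ min AVC, set P = MC: Q = 9. The firm stays open but cuts output.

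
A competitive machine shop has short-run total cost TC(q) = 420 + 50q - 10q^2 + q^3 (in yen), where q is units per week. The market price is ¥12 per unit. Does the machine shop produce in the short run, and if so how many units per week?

Strip out fixed cost: VC = 50q - 10q^2 + q^3. Then AVC = 50 - 10q + q^2 and MC = 50 - 20q + 3q^2.
AVC is minimized where dAVC/dq = -10 + 2q = 0, at q = 5; min AVC = 50 - 10·5 + 5^2 = ¥25.
P = ¥12 lies below min AVC = ¥25; no output level covers variable cost.
Shutting down limits the loss to fixed cost, ¥420.

Shut down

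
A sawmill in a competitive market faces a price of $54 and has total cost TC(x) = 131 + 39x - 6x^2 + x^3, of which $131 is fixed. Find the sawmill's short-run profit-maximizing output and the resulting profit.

Profit = -$31 at x = 5

AVC = 39 - 6x + x^2; min AVC = $30 at x = 3. Since P = $54 ≥ min AVC, the firm produces.
MC = 39 - 12x + 3x^2. Setting P = MC and taking the root on the rising branch gives x* = 5.
TR = 54·5 = 270. TC = 131 + 170 = 301. Profit = 270 − 301 = -$31.
By producing, the firm covers all variable cost plus $100 of fixed cost; shutting down would lose the full $131.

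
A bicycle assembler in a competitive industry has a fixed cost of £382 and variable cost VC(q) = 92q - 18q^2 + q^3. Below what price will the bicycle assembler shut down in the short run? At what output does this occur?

Short-run supply begins at min AVC. From VC = 92q - 18q^2 + q^3, AVC = 92 - 18q + q^2.
At the minimum of AVC, MC = AVC. MC = 92 - 36q + 3q^2; setting MC = AVC gives 2q^2 - 18q = 0, so q = 9. min AVC = 11.
For P < £11 the firm produces nothing.

£11 per unit, at q = 9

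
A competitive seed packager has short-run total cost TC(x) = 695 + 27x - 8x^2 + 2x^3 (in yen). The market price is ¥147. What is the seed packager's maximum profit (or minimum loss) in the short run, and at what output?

Profit = -¥119 at x = 6

AVC = 27 - 8x + 2x^2; min AVC = ¥19 at x = 2. Since P = ¥147 ≥ min AVC, the firm produces.
With MC = 27 - 16x + 6x^2, P = MC on the upward-sloping part at x* = 6.
TR = 147·6 = 882. TC = 695 + 306 = 1001. Profit = 882 − 1001 = -¥119.
That loss of ¥119 beats the ¥695 the firm would lose by shutting down; producing recovers ¥576 of fixed cost.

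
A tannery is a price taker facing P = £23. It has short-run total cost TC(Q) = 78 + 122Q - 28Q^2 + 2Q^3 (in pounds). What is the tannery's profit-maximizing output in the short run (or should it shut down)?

Shut down

From TC, MC = TC'(Q) = 122 - 56Q + 6Q^2 and AVC = VC/Q = 122 - 28Q + 2Q^2.
The AVC parabola has its vertex at Q = 28/4 = 7, where AVC = 122 - 28·7 + 2·7^2 = £24.
P = £23 lies below min AVC = £24; no output level covers variable cost.
Best response: produce nothing and absorb the £78 fixed cost.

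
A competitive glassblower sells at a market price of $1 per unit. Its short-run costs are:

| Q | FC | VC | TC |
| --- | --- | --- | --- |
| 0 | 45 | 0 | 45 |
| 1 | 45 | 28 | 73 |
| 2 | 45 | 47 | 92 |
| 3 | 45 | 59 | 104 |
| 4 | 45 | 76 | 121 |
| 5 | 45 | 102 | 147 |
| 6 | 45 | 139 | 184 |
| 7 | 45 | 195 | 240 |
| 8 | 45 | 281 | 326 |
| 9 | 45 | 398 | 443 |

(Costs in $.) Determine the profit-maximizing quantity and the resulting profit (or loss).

Compute π = P·Q − TC at each output: Q=0: -45; Q=1: -72; Q=2: -90; Q=3: -101; Q=4: -117; Q=5: -142; Q=6: -178; Q=7: -233; Q=8: -318; Q=9: -434.
Profit is highest at Q = 0. Equivalently, the lowest AVC in the table is 76/4 ≈ $19 at Q = 4, and P = $1 falls below it — price never covers variable cost, so the firm shuts down and loses only its fixed cost.

Q = 0 (shut down); profit = -$45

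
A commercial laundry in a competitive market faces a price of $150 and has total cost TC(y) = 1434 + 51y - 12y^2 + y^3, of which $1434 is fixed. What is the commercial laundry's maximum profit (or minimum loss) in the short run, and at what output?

AVC = 51 - 12y + y^2 has its minimum $15 at y = 6; price $150 clears that bar, so the firm operates.
MC = 51 - 24y + 3y^2. Setting P = MC and taking the root on the rising branch gives y* = 11.
TR = 150·11 = 1650. TC = 1434 + 440 = 1874. Profit = 1650 − 1874 = -$224.
That loss of $224 beats the $1434 the firm would lose by shutting down; producing recovers $1210 of fixed cost.

Profit = -$224 at y = 11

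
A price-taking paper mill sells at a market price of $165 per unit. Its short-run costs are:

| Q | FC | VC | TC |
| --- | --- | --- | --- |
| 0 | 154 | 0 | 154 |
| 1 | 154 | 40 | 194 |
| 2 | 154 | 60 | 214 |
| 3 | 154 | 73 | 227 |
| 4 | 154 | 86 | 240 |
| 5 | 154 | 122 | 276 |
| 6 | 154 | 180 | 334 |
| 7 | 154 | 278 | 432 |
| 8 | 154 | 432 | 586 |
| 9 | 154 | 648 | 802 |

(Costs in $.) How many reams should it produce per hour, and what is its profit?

Q = 8; profit = $734

Profit at each row (π = 165Q − TC): Q=0: -154; Q=1: -29; Q=2: 116; Q=3: 268; Q=4: 420; Q=5: 549; Q=6: 656; Q=7: 723; Q=8: 734; Q=9: 683.
Profit is maximized at Q = 8. AVC there is 432/8 = $54 ≤ P, so producing beats shutting down (which would give -$154).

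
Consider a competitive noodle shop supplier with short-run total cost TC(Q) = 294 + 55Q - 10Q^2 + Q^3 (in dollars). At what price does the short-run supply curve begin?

$30 per unit

The shutdown price is the minimum of AVC. VC = 55Q - 10Q^2 + Q^3, so AVC = 55 - 10Q + Q^2.
At the minimum of AVC, MC = AVC. MC = 55 - 20Q + 3Q^2; setting MC = AVC gives 2Q^2 - 10Q = 0, so Q = 5. min AVC = 30.
So the shutdown price is $30.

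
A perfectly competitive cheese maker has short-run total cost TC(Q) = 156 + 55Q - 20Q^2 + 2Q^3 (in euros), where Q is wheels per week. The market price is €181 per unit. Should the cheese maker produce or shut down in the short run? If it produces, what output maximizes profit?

Produce at Q = 9

Strip out fixed cost: VC = 55Q - 20Q^2 + 2Q^3. Then AVC = 55 - 20Q + 2Q^2 and MC = 55 - 40Q + 6Q^2.
AVC is minimized where dAVC/dQ = -20 + 4Q = 0, at Q = 5; min AVC = 55 - 20·5 + 2·5^2 = €5.
Since P = €181 ≥ min AVC = €5, price covers variable cost and the firm should produce.
Solving P = MC: -126 - 40Q + 6Q^2 = 0 ⇒ Q = -7/3 or 9. On the upward-sloping branch, Q* = 9.
Check: AVC at Q = 9 is €37 ≤ P, so revenue covers variable cost.
Profit = P·Q − TC = 181·9 − 489 = €1140.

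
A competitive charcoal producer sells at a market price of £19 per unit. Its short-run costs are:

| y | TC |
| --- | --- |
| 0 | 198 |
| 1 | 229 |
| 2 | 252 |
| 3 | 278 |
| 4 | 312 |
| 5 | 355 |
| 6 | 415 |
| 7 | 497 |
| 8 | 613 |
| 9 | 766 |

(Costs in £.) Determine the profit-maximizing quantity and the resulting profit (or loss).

y = 0 (shut down); profit = -£198

Compute π = P·y − TC at each output: y=0: -198; y=1: -210; y=2: -214; y=3: -221; y=4: -236; y=5: -260; y=6: -301; y=7: -364; y=8: -461; y=9: -595.
Profit is highest at y = 0. Equivalently, the lowest AVC in the table is 80/3 ≈ £26.67 at y = 3, and P = £19 falls below it — price never covers variable cost, so the firm shuts down and loses only its fixed cost.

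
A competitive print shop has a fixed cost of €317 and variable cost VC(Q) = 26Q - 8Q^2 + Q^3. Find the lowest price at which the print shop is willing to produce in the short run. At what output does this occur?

The shutdown price is the minimum of AVC. VC = 26Q - 8Q^2 + Q^3, so AVC = 26 - 8Q + Q^2.
dAVC/dQ = -8 + 2Q = 0 gives Q = 4. min AVC = 26 - 8·4 + 4^2 = 10.
For P < €10 the firm produces nothing.

€10 per unit, at Q = 4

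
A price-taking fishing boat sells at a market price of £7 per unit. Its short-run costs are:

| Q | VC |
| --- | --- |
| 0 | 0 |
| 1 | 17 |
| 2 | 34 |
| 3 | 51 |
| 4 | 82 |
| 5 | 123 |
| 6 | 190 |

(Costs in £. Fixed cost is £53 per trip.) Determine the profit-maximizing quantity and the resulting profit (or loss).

Q = 0 (shut down); profit = -£53

Profit at each row (π = 7Q − TC): Q=0: -53; Q=1: -63; Q=2: -73; Q=3: -83; Q=4: -107; Q=5: -141; Q=6: -201.
Profit is highest at Q = 0. Equivalently, the lowest AVC in the table is 17/1 ≈ £17 at Q = 1, and P = £7 falls below it — price never covers variable cost, so the firm shuts down and loses only its fixed cost.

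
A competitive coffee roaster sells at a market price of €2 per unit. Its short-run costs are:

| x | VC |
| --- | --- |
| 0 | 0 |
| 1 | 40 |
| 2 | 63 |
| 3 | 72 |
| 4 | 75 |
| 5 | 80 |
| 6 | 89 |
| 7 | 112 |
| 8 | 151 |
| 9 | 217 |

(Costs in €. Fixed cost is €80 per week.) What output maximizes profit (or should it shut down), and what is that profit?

x = 0 (shut down); profit = -€80

Tabulate TR − TC: x=0: -80; x=1: -118; x=2: -139; x=3: -146; x=4: -147; x=5: -150; x=6: -157; x=7: -178; x=8: -215; x=9: -279.
Profit is highest at x = 0. Equivalently, the lowest AVC in the table is 89/6 ≈ €14.83 at x = 6, and P = €2 falls below it — price never covers variable cost, so the firm shuts down and loses only its fixed cost.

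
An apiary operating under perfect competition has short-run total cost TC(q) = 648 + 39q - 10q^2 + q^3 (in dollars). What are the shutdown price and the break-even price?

AVC = 39 - 10q + q^2; minimized at q = 5, giving min AVC = $14. That is the shutdown price.
ATC = 648/q + 39 - 10q + q^2. Setting dATC/dq = −648/q^2 − 10 + 2q = 0 gives q = 9 (since 2·9^3 − 10·9^2 = 648).
min ATC = 648/9 + 39 − 10·9 + 9^2 = $102. That is the break-even price.
For $14 ≤ P < $102 the firm produces at a loss; below $14 it shuts down.

Shutdown price = $14; break-even price = $102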